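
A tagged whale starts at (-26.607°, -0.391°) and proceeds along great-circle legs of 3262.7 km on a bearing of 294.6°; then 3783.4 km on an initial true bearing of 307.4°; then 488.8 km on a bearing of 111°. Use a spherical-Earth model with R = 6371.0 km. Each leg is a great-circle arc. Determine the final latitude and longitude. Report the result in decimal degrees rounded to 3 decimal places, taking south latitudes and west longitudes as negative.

latitude 7.610°, longitude -50.113°

Apply the spherical direct solution leg by leg, carrying full precision between legs.
Leg 1: from (-26.607°, -0.391°), δ = 3262.7/6371 = 0.512117 rad, θ = 294.6° → φ = -12.007°, λ = -27.489°.
Leg 2: from (-12.007°, -27.489°), δ = 3783.4/6371 = 0.593847 rad, θ = 307.4° → φ = 9.208°, λ = -54.253°.
Leg 3: from (9.208°, -54.253°), δ = 488.8/6371 = 0.076723 rad, θ = 111° → φ = 7.610°, λ = -50.113°.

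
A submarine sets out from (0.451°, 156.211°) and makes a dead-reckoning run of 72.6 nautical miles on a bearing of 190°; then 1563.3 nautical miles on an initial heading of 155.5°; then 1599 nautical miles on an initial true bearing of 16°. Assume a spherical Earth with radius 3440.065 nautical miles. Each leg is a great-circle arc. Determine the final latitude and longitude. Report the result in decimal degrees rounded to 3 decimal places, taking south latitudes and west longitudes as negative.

Apply the spherical direct solution leg by leg, carrying full precision between legs.
Leg 1: from (0.451°, 156.211°), δ = 72.6/3440.065 = 0.021104 rad, θ = 190° → φ = -0.740°, λ = 156.001°.
Leg 2: from (-0.740°, 156.001°), δ = 1563.3/3440.065 = 0.454439 rad, θ = 155.5° → φ = -24.268°, λ = 167.519°.
Leg 3: from (-24.268°, 167.519°), δ = 1599/3440.065 = 0.464817 rad, θ = 16° → φ = 1.457°, λ = 174.619°.

latitude 1.457°, longitude 174.619°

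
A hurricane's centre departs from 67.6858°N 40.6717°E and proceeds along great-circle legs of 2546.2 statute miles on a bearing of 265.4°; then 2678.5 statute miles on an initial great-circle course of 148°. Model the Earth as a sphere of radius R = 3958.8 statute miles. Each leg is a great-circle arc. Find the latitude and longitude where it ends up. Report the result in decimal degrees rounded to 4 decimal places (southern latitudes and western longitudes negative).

Apply the spherical direct solution leg by leg, carrying full precision between legs.
Leg 1: from (67.6858°, 40.6717°), δ = 2546.2/3958.8 = 0.643175 rad, θ = 265.4° → φ = 46.2208°, λ = -19.1006°.
Leg 2: from (46.2208°, -19.1006°), δ = 2678.5/3958.8 = 0.676594 rad, θ = 148° → φ = 11.2782°, λ = 0.6750°.

latitude 11.2782°, longitude 0.6750°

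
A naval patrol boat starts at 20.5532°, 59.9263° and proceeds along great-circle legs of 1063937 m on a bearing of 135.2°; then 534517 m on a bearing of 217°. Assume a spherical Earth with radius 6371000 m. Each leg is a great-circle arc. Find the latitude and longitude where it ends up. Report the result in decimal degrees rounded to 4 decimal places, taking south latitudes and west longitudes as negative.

Apply the spherical direct solution leg by leg, carrying full precision between legs.
Leg 1: from (20.5532°, 59.9263°), δ = 1063937/6371000 = 0.166997 rad, θ = 135.2° → φ = 13.6361°, λ = 66.8486°.
Leg 2: from (13.6361°, 66.8486°), δ = 534517/6371000 = 0.083898 rad, θ = 217° → φ = 9.7812°, λ = 63.9151°.

latitude 9.7812°, longitude 63.9151°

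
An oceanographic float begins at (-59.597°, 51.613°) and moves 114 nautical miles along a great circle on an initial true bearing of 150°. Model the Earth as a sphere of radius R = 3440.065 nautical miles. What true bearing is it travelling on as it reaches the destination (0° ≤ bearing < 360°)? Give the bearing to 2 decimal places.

Angular distance δ = d/R = 114 / 3440.065 = 0.033139 rad.
Converting: φ₁ = -1.040164 rad, θ = 2.617994 rad.
Applying the spherical law of cosines for sides, sin φ₂ = sin φ₁ cos δ + cos φ₁ sin δ cos θ = -0.876535, so φ₂ = -61.227°.
Δλ = atan2( sin θ sin δ cos φ₁ , cos δ − sin φ₁ sin φ₂ ) = atan2(0.008384, 0.243451) = 0.034424 rad = 1.972°.
λ₂ = λ₁ + Δλ = 53.585°.
The forward bearing on arrival equals the back-azimuth from the destination plus 180°.
Back-azimuth from P₂ (-61.23°, 53.59°) to P₁ (-59.60°, 51.61°), with Δλ' = λ₁ − λ₂ = -1.97°: atan2( sin Δλ' cos φ₁ , cos φ₂ sin φ₁ − sin φ₂ cos φ₁ cos Δλ' ) = 328.28°.
Final bearing = (328.28° + 180°) mod 360° = 148.28°.

final bearing 148.28°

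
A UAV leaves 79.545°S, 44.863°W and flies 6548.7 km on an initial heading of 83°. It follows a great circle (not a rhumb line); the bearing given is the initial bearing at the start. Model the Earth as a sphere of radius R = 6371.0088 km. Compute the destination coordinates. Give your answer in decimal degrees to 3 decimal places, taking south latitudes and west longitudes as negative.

latitude -29.282°, longitude 32.127°

δ = 6548.7/6371.0088 = 1.027891 rad (58.8938°).
With φ₁ = -79.545° = -1.388322 rad and θ = 83° = 1.448623 rad:
sin φ₂ = sin φ₁ cos δ + cos φ₁ sin δ cos θ = (-0.983398)(0.516626) + (0.181463)(0.856211)(0.121869) = -0.489114
φ₂ = asin(-0.489114) = -0.511074 rad = -29.282°.
Then Δλ = atan2(0.154213, 0.035633) = 1.343721 rad, from sin θ sin δ cos φ₁ over cos δ − sin φ₁ sin φ₂.
λ₂ = λ₁ + Δλ = 32.127°.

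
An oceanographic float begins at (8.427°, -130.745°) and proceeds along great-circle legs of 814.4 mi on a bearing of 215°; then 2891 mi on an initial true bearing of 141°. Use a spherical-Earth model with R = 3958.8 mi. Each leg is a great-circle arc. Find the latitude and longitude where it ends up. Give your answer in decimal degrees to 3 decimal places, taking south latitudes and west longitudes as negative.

Apply the spherical direct solution leg by leg, carrying full precision between legs.
Leg 1: from (8.427°, -130.745°), δ = 814.4/3958.8 = 0.205719 rad, θ = 215° → φ = -1.264°, λ = -137.475°.
Leg 2: from (-1.264°, -137.475°), δ = 2891/3958.8 = 0.730272 rad, θ = 141° → φ = -32.325°, λ = -107.687°.

latitude -32.325°, longitude -107.687°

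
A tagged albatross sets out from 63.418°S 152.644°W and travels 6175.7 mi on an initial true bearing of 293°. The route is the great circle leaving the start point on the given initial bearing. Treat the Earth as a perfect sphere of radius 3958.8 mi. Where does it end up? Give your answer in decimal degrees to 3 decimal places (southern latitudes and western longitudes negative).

δ = 6175.7/3958.8 = 1.559993 rad (89.3810°).
Converting: φ₁ = -1.106853 rad, θ = 5.113815 rad.
Destination latitude: φ₂ = arcsin( sin φ₁ cos δ + cos φ₁ sin δ cos θ ) = arcsin(0.165172) = 9.507°.
Then Δλ = atan2(-0.411882, 0.158516) = -1.203411 rad, from sin θ sin δ cos φ₁ over cos δ − sin φ₁ sin φ₂.
λ₂ = -152.644° + -68.950° = -221.594°, normalized to (−180°, 180°] → 138.406°.

latitude 9.507°, longitude 138.406°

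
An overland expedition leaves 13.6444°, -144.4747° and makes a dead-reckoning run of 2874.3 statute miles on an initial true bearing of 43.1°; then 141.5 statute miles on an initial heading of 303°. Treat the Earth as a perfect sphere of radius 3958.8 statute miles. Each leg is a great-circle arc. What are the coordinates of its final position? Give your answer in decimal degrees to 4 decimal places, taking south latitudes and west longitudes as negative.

Apply the spherical direct solution leg by leg, carrying full precision between legs.
Leg 1: from (13.6444°, -144.4747°), δ = 2874.3/3958.8 = 0.726053 rad, θ = 43.1° → φ = 40.3529°, λ = -107.9425°.
Leg 2: from (40.3529°, -107.9425°), δ = 141.5/3958.8 = 0.035743 rad, θ = 303° → φ = 41.4459°, λ = -110.2339°.

latitude 41.4459°, longitude -110.2339°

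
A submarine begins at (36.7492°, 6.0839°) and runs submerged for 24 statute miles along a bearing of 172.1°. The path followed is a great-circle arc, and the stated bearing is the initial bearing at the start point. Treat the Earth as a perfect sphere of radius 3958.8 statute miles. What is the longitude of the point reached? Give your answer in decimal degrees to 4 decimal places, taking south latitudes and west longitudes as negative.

Central angle δ = d/R = 0.006062 rad.
Start latitude φ₁ = 0.641395 rad; initial bearing θ = 3.003712 rad.
Applying the spherical law of cosines for sides, sin φ₂ = sin φ₁ cos δ + cos φ₁ sin δ cos θ = 0.593491, so φ₂ = 36.4051°.
Δλ = atan2( sin θ sin δ cos φ₁ , cos δ − sin φ₁ sin φ₂ ) = atan2(0.000668, 0.644888) = 0.001035 rad = 0.0593°.
λ₂ = 6.0839° + 0.0593° = 6.1432°.

longitude 6.1432°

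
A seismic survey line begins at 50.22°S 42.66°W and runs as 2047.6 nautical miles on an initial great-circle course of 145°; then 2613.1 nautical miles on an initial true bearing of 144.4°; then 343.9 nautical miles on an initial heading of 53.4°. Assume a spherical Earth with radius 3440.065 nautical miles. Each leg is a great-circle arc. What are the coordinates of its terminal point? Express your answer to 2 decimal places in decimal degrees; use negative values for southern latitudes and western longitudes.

latitude -57.92°, longitude 149.65°

Apply the spherical direct solution leg by leg, carrying full precision between legs.
Leg 1: from (-50.22°, -42.66°), δ = 2047.6/3440.065 = 0.595221 rad, θ = 145° → φ = -68.47°, λ = 18.54°.
Leg 2: from (-68.47°, 18.54°), δ = 2613.1/3440.065 = 0.759608 rad, θ = 144.4° → φ = -61.64°, λ = 140.97°.
Leg 3: from (-61.64°, 140.97°), δ = 343.9/3440.065 = 0.099969 rad, θ = 53.4° → φ = -57.92°, λ = 149.65°.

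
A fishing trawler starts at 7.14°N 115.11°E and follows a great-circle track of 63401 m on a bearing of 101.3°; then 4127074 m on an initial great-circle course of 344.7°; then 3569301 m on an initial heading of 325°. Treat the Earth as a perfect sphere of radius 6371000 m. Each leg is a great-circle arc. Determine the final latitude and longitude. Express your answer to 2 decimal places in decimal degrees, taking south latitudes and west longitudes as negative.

latitude 63.26°, longitude 60.56°

Apply the spherical direct solution leg by leg, carrying full precision between legs.
Leg 1: from (7.14°, 115.11°), δ = 63401/6371000 = 0.009951 rad, θ = 101.3° → φ = 7.03°, λ = 115.67°.
Leg 2: from (7.03°, 115.67°), δ = 4127074/6371000 = 0.647791 rad, θ = 344.7° → φ = 42.47°, λ = 103.21°.
Leg 3: from (42.47°, 103.21°), δ = 3569301/6371000 = 0.560242 rad, θ = 325° → φ = 63.26°, λ = 60.56°.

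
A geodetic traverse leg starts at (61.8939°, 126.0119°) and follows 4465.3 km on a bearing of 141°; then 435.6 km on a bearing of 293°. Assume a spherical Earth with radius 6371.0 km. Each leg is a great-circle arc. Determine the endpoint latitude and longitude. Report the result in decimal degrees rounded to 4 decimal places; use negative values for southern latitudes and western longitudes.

latitude 27.4528°, longitude 148.7855°

Apply the spherical direct solution leg by leg, carrying full precision between legs.
Leg 1: from (61.8939°, 126.0119°), δ = 4465.3/6371 = 0.700879 rad, θ = 141° → φ = 25.9791°, λ = 152.8493°.
Leg 2: from (25.9791°, 152.8493°), δ = 435.6/6371 = 0.068372 rad, θ = 293° → φ = 27.4528°, λ = 148.7855°.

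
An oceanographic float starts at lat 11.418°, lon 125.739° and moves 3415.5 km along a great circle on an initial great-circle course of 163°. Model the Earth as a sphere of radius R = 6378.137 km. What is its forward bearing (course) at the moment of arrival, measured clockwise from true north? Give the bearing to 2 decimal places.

final bearing 162.47°

Angular distance δ = d/R = 3415.5 / 6378.137 = 0.535501 rad.
Converting: φ₁ = 0.199282 rad, θ = 2.844887 rad.
sin φ₂ = sin φ₁ cos δ + cos φ₁ sin δ cos θ = (0.197965)(0.860013) + (0.980209)(0.510272)(-0.956305) = -0.308065
φ₂ = asin(-0.308065) = -0.313159 rad = -17.943°.
Then Δλ = atan2(0.146237, 0.920999) = 0.157466 rad, from sin θ sin δ cos φ₁ over cos δ − sin φ₁ sin φ₂.
λ₂ = λ₁ + Δλ = 134.761°.
The forward bearing on arrival equals the back-azimuth from the destination plus 180°.
Back-azimuth from P₂ (-17.94°, 134.76°) to P₁ (11.42°, 125.74°), with Δλ' = λ₁ − λ₂ = -9.02°: atan2( sin Δλ' cos φ₁ , cos φ₂ sin φ₁ − sin φ₂ cos φ₁ cos Δλ' ) = 342.47°.
Final bearing = (342.47° + 180°) mod 360° = 162.47°.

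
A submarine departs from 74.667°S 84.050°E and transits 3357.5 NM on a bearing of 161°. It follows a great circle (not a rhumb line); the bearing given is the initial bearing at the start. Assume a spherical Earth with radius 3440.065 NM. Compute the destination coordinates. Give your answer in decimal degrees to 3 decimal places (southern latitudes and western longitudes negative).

Angular distance δ = d/R = 3357.5 / 3440.065 = 0.975999 rad.
Start latitude φ₁ = -1.303185 rad; initial bearing θ = 2.809980 rad.
Applying the spherical law of cosines for sides, sin φ₂ = sin φ₁ cos δ + cos φ₁ sin δ cos θ = -0.747480, so φ₂ = -48.373°.
Then Δλ = atan2(0.071305, -0.160532) = 2.723592 rad, from sin θ sin δ cos φ₁ over cos δ − sin φ₁ sin φ₂.
λ₂ = 84.050° + 156.050° = 240.100°, normalized to (−180°, 180°] → -119.900°.

latitude -48.373°, longitude -119.900°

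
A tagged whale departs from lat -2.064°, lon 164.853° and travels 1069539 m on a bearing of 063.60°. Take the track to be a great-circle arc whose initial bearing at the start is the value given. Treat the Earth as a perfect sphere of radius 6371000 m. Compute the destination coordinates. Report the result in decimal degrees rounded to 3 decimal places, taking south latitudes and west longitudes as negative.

δ = 1069539/6371000 = 0.167876 rad (9.6186°).
With φ₁ = -2.064° = -0.036024 rad and θ = 63.6° = 1.110029 rad:
Applying the spherical law of cosines for sides, sin φ₂ = sin φ₁ cos δ + cos φ₁ sin δ cos θ = 0.038736, so φ₂ = 2.220°.
For the longitude increment, Δλ = atan2( sin θ sin δ cos φ₁, cos δ − sin φ₁ sin φ₂ ) = atan2(0.149566, 0.987337) = 8.614°.
Hence λ₂ = 164.853° + 8.614° = 173.467°.

latitude 2.220°, longitude 173.467°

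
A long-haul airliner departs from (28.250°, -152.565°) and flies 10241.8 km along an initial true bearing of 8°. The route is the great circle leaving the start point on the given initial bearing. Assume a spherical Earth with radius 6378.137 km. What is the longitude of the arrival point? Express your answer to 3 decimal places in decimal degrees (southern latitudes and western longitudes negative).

The arc subtends δ = 10241.8/6378.137 = 1.605767 rad at the centre.
With φ₁ = 28.250° = 0.493056 rad and θ = 8° = 0.139626 rad:
Applying the spherical law of cosines for sides, sin φ₂ = sin φ₁ cos δ + cos φ₁ sin δ cos θ = 0.855236, so φ₂ = 58.786°.
For the longitude increment, Δλ = atan2( sin θ sin δ cos φ₁, cos δ − sin φ₁ sin φ₂ ) = atan2(0.122521, -0.439763) = 164.432°.
λ₂ = λ₁ + Δλ = 11.867°.

longitude 11.867°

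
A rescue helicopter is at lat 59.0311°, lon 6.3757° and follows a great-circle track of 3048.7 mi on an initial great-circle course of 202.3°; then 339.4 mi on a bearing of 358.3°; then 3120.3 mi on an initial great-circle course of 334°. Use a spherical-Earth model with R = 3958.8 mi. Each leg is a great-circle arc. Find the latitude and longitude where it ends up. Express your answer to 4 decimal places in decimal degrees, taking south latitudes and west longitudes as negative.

Apply the spherical direct solution leg by leg, carrying full precision between legs.
Leg 1: from (59.0311°, 6.3757°), δ = 3048.7/3958.8 = 0.770107 rad, θ = 202.3° → φ = 16.5020°, λ = -9.6180°.
Leg 2: from (16.5020°, -9.6180°), δ = 339.4/3958.8 = 0.085733 rad, θ = 358.3° → φ = 21.4119°, λ = -9.7743°.
Leg 3: from (21.4119°, -9.7743°), δ = 3120.3/3958.8 = 0.788193 rad, θ = 334° → φ = 58.2934°, λ = -46.0332°.

latitude 58.2934°, longitude -46.0332°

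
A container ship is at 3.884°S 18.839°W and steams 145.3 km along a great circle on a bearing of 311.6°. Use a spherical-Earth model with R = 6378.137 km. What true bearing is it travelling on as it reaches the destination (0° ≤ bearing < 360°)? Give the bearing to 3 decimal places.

final bearing 311.659°

Central angle δ = d/R = 0.022781 rad.
Start latitude φ₁ = -0.067789 rad; initial bearing θ = 5.438446 rad.
sin φ₂ = sin φ₁ cos δ + cos φ₁ sin δ cos θ = (-0.067737)(0.999741) + (0.997703)(0.022779)(0.663926) = -0.052630
φ₂ = asin(-0.052630) = -0.052655 rad = -3.017°.
Then Δλ = atan2(-0.016995, 0.996176) = -0.017059 rad, from sin θ sin δ cos φ₁ over cos δ − sin φ₁ sin φ₂.
Hence λ₂ = -18.839° + -0.977° = -19.816°.
The forward bearing on arrival equals the back-azimuth from the destination plus 180°.
Back-azimuth from P₂ (-3.017°, -19.816°) to P₁ (-3.884°, -18.839°), with Δλ' = λ₁ − λ₂ = 0.977°: atan2( sin Δλ' cos φ₁ , cos φ₂ sin φ₁ − sin φ₂ cos φ₁ cos Δλ' ) = 131.659°.
Final bearing = (131.659° + 180°) mod 360° = 311.659°.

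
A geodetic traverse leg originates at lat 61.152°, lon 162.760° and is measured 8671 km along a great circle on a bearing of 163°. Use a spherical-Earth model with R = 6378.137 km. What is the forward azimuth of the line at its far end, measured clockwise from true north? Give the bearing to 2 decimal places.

final bearing 171.58°

Angular distance δ = d/R = 8671 / 6378.137 = 1.359488 rad.
Converting: φ₁ = 1.067304 rad, θ = 2.844887 rad.
Applying the spherical law of cosines for sides, sin φ₂ = sin φ₁ cos δ + cos φ₁ sin δ cos θ = -0.267431, so φ₂ = -15.511°.
For the longitude increment, Δλ = atan2( sin θ sin δ cos φ₁, cos δ − sin φ₁ sin φ₂ ) = atan2(0.137928, 0.443983) = 17.258°.
λ₂ = 162.760° + 17.258° = 180.018°, normalized to (−180°, 180°] → -179.982°.
The forward bearing on arrival equals the back-azimuth from the destination plus 180°.
Back-azimuth from P₂ (-15.51°, -179.98°) to P₁ (61.15°, 162.76°), with Δλ' = λ₁ − λ₂ = 342.74°: atan2( sin Δλ' cos φ₁ , cos φ₂ sin φ₁ − sin φ₂ cos φ₁ cos Δλ' ) = 351.58°.
Final bearing = (351.58° + 180°) mod 360° = 171.58°.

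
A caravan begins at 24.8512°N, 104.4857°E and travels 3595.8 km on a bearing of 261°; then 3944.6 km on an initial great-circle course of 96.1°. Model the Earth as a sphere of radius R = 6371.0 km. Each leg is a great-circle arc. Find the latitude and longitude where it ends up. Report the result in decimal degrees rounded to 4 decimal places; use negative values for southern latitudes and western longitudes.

latitude 9.6784°, longitude 106.9356°

Apply the spherical direct solution leg by leg, carrying full precision between legs.
Leg 1: from (24.8512°, 104.4857°), δ = 3595.8/6371 = 0.564401 rad, θ = 261° → φ = 16.2097°, λ = 71.1052°.
Leg 2: from (16.2097°, 71.1052°), δ = 3944.6/6371 = 0.619149 rad, θ = 96.1° → φ = 9.6784°, λ = 106.9356°.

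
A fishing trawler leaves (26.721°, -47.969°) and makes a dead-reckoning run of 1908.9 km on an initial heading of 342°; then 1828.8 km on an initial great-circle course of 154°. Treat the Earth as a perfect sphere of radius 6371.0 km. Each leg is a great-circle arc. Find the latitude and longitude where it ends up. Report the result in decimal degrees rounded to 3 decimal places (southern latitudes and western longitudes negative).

Apply the spherical direct solution leg by leg, carrying full precision between legs.
Leg 1: from (26.721°, -47.969°), δ = 1908.9/6371 = 0.299623 rad, θ = 342° → φ = 42.871°, λ = -55.118°.
Leg 2: from (42.871°, -55.118°), δ = 1828.8/6371 = 0.287051 rad, θ = 154° → φ = 27.776°, λ = -47.054°.

latitude 27.776°, longitude -47.054°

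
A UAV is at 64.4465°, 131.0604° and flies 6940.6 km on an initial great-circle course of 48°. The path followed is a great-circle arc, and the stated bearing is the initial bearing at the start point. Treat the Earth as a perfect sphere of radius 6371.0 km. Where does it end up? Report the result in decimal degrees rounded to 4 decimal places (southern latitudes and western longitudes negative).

Central angle δ = d/R = 1.089405 rad.
Converting: φ₁ = 1.124804 rad, θ = 0.837758 rad.
Applying the spherical law of cosines for sides, sin φ₂ = sin φ₁ cos δ + cos φ₁ sin δ cos θ = 0.673552, so φ₂ = 42.3418°.
Δλ = atan2( sin θ sin δ cos φ₁ , cos δ − sin φ₁ sin φ₂ ) = atan2(0.284127, -0.144654) = 2.041711 rad = 116.9814°.
λ₂ = 131.0604° + 116.9814° = 248.0418°, normalized to (−180°, 180°] → -111.9582°.

latitude 42.3418°, longitude -111.9582°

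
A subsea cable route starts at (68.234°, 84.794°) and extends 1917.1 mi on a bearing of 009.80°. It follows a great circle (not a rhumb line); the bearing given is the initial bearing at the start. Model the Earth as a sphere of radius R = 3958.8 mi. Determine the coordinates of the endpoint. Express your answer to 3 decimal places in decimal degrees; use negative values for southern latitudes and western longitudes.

latitude 82.765°, longitude -134.200°

Central angle δ = d/R = 0.484263 rad.
With φ₁ = 68.234° = 1.190908 rad and θ = 9.8° = 0.171042 rad:
sin φ₂ = sin φ₁ cos δ + cos φ₁ sin δ cos θ = (0.928706)(0.885018) + (0.370817)(0.465556)(0.985408) = 0.992039
φ₂ = asin(0.992039) = 1.444528 rad = 82.765°.
Δλ = atan2( sin θ sin δ cos φ₁ , cos δ − sin φ₁ sin φ₂ ) = atan2(0.029384, -0.036294) = 2.461015 rad = 141.006°.
λ₂ = 84.794° + 141.006° = 225.800°, normalized to (−180°, 180°] → -134.200°.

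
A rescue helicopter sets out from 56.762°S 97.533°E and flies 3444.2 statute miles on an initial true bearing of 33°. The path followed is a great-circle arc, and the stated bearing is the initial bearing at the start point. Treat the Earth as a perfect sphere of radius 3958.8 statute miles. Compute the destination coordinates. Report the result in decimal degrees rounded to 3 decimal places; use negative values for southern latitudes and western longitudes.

latitude -10.834°, longitude 122.610°

δ = 3444.2/3958.8 = 0.870011 rad (49.8480°).
Start latitude φ₁ = -0.990684 rad; initial bearing θ = 0.575959 rad.
sin φ₂ = sin φ₁ cos δ + cos φ₁ sin δ cos θ = (-0.836401)(0.644818) + (0.548118)(0.764336)(0.838671) = -0.187968
φ₂ = asin(-0.187968) = -0.189093 rad = -10.834°.
Then Δλ = atan2(0.228175, 0.487601) = 0.437683 rad, from sin θ sin δ cos φ₁ over cos δ − sin φ₁ sin φ₂.
λ₂ = 97.533° + 25.077° = 122.610°.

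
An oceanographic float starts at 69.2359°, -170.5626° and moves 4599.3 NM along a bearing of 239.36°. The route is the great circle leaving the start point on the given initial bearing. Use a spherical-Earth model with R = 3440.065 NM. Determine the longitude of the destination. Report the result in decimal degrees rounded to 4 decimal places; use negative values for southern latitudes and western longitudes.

Angular distance δ = d/R = 4599.3 / 3440.065 = 1.336981 rad.
Converting: φ₁ = 1.208394 rad, θ = 4.177620 rad.
Applying the spherical law of cosines for sides, sin φ₂ = sin φ₁ cos δ + cos φ₁ sin δ cos θ = 0.040880, so φ₂ = 2.3429°.
Δλ = atan2( sin θ sin δ cos φ₁ , cos δ − sin φ₁ sin φ₂ ) = atan2(-0.296725, 0.193467) = -0.993012 rad = -56.8954°.
λ₂ = -170.5626° + -56.8954° = -227.4580°, normalized to (−180°, 180°] → 132.5420°.

longitude 132.5420°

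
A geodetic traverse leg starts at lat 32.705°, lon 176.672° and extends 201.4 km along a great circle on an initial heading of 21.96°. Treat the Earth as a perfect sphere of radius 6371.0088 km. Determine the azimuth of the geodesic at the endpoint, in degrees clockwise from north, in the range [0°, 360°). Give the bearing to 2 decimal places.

final bearing 22.41°

Central angle δ = d/R = 0.031612 rad.
Converting: φ₁ = 0.570810 rad, θ = 0.383274 rad.
Applying the spherical law of cosines for sides, sin φ₂ = sin φ₁ cos δ + cos φ₁ sin δ cos θ = 0.564710, so φ₂ = 34.382°.
Then Δλ = atan2(0.009946, 0.694380) = 0.014322 rad, from sin θ sin δ cos φ₁ over cos δ − sin φ₁ sin φ₂.
Hence λ₂ = 176.672° + 0.821° = 177.493°.
The forward bearing on arrival equals the back-azimuth from the destination plus 180°.
Back-azimuth from P₂ (34.38°, 177.49°) to P₁ (32.70°, 176.67°), with Δλ' = λ₁ − λ₂ = -0.82°: atan2( sin Δλ' cos φ₁ , cos φ₂ sin φ₁ − sin φ₂ cos φ₁ cos Δλ' ) = 202.41°.
Final bearing = (202.41° + 180°) mod 360° = 22.41°.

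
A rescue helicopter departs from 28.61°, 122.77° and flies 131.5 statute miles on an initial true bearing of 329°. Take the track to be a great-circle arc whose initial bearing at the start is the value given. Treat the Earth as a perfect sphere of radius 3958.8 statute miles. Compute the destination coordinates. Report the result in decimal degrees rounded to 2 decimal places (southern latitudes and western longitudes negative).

The arc subtends δ = 131.5/3958.8 = 0.033217 rad at the centre.
With φ₁ = 28.61° = 0.499339 rad and θ = 329° = 5.742133 rad:
sin φ₂ = sin φ₁ cos δ + cos φ₁ sin δ cos θ = (0.478845)(0.999448) + (0.877899)(0.033211)(0.857167) = 0.503572
φ₂ = asin(0.503572) = 0.527729 rad = 30.24°.
Then Δλ = atan2(-0.015016, 0.758315) = -0.019800 rad, from sin θ sin δ cos φ₁ over cos δ − sin φ₁ sin φ₂.
Hence λ₂ = 122.77° + -1.13° = 121.64°.

latitude 30.24°, longitude 121.64°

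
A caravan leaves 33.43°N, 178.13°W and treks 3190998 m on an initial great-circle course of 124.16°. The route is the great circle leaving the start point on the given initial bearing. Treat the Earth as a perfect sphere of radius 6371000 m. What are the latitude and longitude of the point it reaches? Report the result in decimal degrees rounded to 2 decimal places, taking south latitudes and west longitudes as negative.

latitude 14.97°, longitude -153.84°

δ = 3190998/6371000 = 0.500863 rad (28.6973°).
Converting: φ₁ = 0.583464 rad, θ = 2.167001 rad.
Applying the spherical law of cosines for sides, sin φ₂ = sin φ₁ cos δ + cos φ₁ sin δ cos θ = 0.258229, so φ₂ = 14.97°.
For the longitude increment, Δλ = atan2( sin θ sin δ cos φ₁, cos δ − sin φ₁ sin φ₂ ) = atan2(0.331602, 0.734905) = 24.29°.
λ₂ = λ₁ + Δλ = -153.84°.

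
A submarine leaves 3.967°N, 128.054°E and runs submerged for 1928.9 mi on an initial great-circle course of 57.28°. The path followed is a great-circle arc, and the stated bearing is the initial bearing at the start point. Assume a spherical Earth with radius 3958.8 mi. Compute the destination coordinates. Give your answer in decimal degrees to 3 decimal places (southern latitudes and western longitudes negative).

The arc subtends δ = 1928.9/3958.8 = 0.487244 rad at the centre.
With φ₁ = 3.967° = 0.069237 rad and θ = 57.28° = 0.999725 rad:
Applying the spherical law of cosines for sides, sin φ₂ = sin φ₁ cos δ + cos φ₁ sin δ cos θ = 0.313598, so φ₂ = 18.276°.
Then Δλ = atan2(0.392957, 0.861931) = 0.427751 rad, from sin θ sin δ cos φ₁ over cos δ − sin φ₁ sin φ₂.
λ₂ = λ₁ + Δλ = 152.562°.

latitude 18.276°, longitude 152.562°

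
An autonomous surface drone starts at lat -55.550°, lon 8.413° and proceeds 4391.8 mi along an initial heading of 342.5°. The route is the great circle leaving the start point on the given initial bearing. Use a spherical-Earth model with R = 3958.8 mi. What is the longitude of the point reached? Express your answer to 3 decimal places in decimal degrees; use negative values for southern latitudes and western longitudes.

longitude -7.316°

Angular distance δ = d/R = 4391.8 / 3958.8 = 1.109377 rad.
With φ₁ = -55.550° = -0.969530 rad and θ = 342.5° = 5.977753 rad:
Applying the spherical law of cosines for sides, sin φ₂ = sin φ₁ cos δ + cos φ₁ sin δ cos θ = 0.115947, so φ₂ = 6.658°.
Δλ = atan2( sin θ sin δ cos φ₁ , cos δ − sin φ₁ sin φ₂ ) = atan2(-0.152316, 0.540832) = -0.274522 rad = -15.729°.
λ₂ = 8.413° + -15.729° = -7.316°.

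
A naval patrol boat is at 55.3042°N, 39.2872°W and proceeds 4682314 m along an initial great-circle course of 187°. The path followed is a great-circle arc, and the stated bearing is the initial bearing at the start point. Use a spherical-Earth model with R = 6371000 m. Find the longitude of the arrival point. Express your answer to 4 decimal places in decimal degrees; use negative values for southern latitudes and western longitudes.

longitude -44.1053°

The arc subtends δ = 4682314/6371000 = 0.734942 rad at the centre.
Start latitude φ₁ = 0.965240 rad; initial bearing θ = 3.263766 rad.
sin φ₂ = sin φ₁ cos δ + cos φ₁ sin δ cos θ = (0.822186)(0.741870) + (0.569219)(0.670544)(-0.992546) = 0.231113
φ₂ = asin(0.231113) = 0.233222 rad = 13.3626°.
For the longitude increment, Δλ = atan2( sin θ sin δ cos φ₁, cos δ − sin φ₁ sin φ₂ ) = atan2(-0.046516, 0.551852) = -4.8181°.
λ₂ = λ₁ + Δλ = -44.1053°.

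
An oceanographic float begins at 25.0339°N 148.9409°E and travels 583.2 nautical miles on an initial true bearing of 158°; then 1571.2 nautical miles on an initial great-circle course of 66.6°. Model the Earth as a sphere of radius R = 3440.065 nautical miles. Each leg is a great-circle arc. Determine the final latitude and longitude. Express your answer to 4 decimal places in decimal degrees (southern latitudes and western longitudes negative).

Apply the spherical direct solution leg by leg, carrying full precision between legs.
Leg 1: from (25.0339°, 148.9409°), δ = 583.2/3440.065 = 0.169532 rad, θ = 158° → φ = 15.9828°, λ = 152.7105°.
Leg 2: from (15.9828°, 152.7105°), δ = 1571.2/3440.065 = 0.456736 rad, θ = 66.6° → φ = 24.5511°, λ = 179.1325°.

latitude 24.5511°, longitude 179.1325°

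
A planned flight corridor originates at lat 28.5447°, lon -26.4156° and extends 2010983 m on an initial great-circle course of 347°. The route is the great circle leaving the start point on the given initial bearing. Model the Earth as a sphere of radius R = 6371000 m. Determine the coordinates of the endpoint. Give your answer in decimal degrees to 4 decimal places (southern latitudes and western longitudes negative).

Angular distance δ = d/R = 2010983 / 6371000 = 0.315646 rad.
With φ₁ = 28.5447° = 0.498199 rad and θ = 347° = 6.056293 rad:
Applying the spherical law of cosines for sides, sin φ₂ = sin φ₁ cos δ + cos φ₁ sin δ cos θ = 0.719944, so φ₂ = 46.0499°.
Δλ = atan2( sin θ sin δ cos φ₁ , cos δ − sin φ₁ sin φ₂ ) = atan2(-0.061343, 0.606575) = -0.100788 rad = -5.7747°.
Hence λ₂ = -26.4156° + -5.7747° = -32.1903°.

latitude 46.0499°, longitude -32.1903°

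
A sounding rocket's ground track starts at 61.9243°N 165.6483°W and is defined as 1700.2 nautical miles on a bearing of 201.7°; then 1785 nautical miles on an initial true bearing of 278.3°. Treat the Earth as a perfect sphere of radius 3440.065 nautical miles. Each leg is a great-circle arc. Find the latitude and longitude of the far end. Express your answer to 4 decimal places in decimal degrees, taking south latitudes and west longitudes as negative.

Apply the spherical direct solution leg by leg, carrying full precision between legs.
Leg 1: from (61.9243°, -165.6483°), δ = 1700.2/3440.065 = 0.494235 rad, θ = 201.7° → φ = 34.7022°, λ = -177.9665°.
Leg 2: from (34.7022°, -177.9665°), δ = 1785/3440.065 = 0.518886 rad, θ = 278.3° → φ = 33.5887°, λ = 145.9420°.

latitude 33.5887°, longitude 145.9420°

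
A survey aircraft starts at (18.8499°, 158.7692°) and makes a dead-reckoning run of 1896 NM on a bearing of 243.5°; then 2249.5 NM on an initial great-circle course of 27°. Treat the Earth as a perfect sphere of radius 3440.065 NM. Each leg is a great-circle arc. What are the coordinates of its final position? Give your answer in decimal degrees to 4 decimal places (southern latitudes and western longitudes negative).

Apply the spherical direct solution leg by leg, carrying full precision between legs.
Leg 1: from (18.8499°, 158.7692°), δ = 1896/3440.065 = 0.551152 rad, θ = 243.5° → φ = 3.1023°, λ = 130.7779°.
Leg 2: from (3.1023°, 130.7779°), δ = 2249.5/3440.065 = 0.653912 rad, θ = 27° → φ = 35.7434°, λ = 150.6700°.

latitude 35.7434°, longitude 150.6700°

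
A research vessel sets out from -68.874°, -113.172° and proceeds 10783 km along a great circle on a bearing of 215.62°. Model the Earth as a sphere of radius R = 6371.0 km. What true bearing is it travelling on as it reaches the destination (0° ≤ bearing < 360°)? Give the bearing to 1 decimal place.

final bearing 347.7°

δ = 10783/6371 = 1.692513 rad (96.9738°).
Converting: φ₁ = -1.202078 rad, θ = 3.763279 rad.
sin φ₂ = sin φ₁ cos δ + cos φ₁ sin δ cos θ = (-0.932790)(-0.121416) + (0.360420)(0.992602)(-0.812898) = -0.177561
φ₂ = asin(-0.177561) = -0.178508 rad = -10.228°.
For the longitude increment, Δλ = atan2( sin θ sin δ cos φ₁, cos δ − sin φ₁ sin φ₂ ) = atan2(-0.208358, -0.287044) = -144.025°.
λ₂ = -113.172° + -144.025° = -257.197°, normalized to (−180°, 180°] → 102.803°.
The forward bearing on arrival equals the back-azimuth from the destination plus 180°.
Back-azimuth from P₂ (-10.2°, 102.8°) to P₁ (-68.9°, -113.2°), with Δλ' = λ₁ − λ₂ = -216.0°: atan2( sin Δλ' cos φ₁ , cos φ₂ sin φ₁ − sin φ₂ cos φ₁ cos Δλ' ) = 167.7°.
Final bearing = (167.7° + 180°) mod 360° = 347.7°.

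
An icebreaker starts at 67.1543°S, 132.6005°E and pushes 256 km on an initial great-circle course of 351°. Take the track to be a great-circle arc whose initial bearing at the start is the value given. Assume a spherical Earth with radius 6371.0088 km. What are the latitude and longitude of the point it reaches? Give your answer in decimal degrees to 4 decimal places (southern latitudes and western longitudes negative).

latitude -64.8779°, longitude 131.7524°

Angular distance δ = d/R = 256 / 6371.0088 = 0.040182 rad.
With φ₁ = -67.1543° = -1.172064 rad and θ = 351° = 6.126106 rad:
Applying the spherical law of cosines for sides, sin φ₂ = sin φ₁ cos δ + cos φ₁ sin δ cos θ = -0.905405, so φ₂ = -64.8779°.
For the longitude increment, Δλ = atan2( sin θ sin δ cos φ₁, cos δ − sin φ₁ sin φ₂ ) = atan2(-0.002440, 0.164813) = -0.8481°.
λ₂ = 132.6005° + -0.8481° = 131.7524°.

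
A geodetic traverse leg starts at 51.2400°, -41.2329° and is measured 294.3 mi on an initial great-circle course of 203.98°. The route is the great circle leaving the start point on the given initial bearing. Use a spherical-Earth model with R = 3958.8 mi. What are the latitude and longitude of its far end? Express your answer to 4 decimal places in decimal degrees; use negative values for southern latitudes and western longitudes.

latitude 47.3187°, longitude -43.7849°

Angular distance δ = d/R = 294.3 / 3958.8 = 0.074341 rad.
With φ₁ = 51.2400° = 0.894307 rad and θ = 203.98° = 3.560123 rad:
Destination latitude: φ₂ = arcsin( sin φ₁ cos δ + cos φ₁ sin δ cos θ ) = arcsin(0.735136) = 47.3187°.
For the longitude increment, Δλ = atan2( sin θ sin δ cos φ₁, cos δ − sin φ₁ sin φ₂ ) = atan2(-0.018898, 0.423997) = -2.5520°.
Hence λ₂ = -41.2329° + -2.5520° = -43.7849°.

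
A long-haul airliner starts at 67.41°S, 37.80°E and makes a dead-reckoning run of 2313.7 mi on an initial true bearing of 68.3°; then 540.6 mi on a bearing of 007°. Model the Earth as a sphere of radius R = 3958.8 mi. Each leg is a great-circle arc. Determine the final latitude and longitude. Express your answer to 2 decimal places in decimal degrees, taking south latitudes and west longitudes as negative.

Apply the spherical direct solution leg by leg, carrying full precision between legs.
Leg 1: from (-67.41°, 37.80°), δ = 2313.7/3958.8 = 0.584445 rad, θ = 68.3° → φ = -43.76°, λ = 83.02°.
Leg 2: from (-43.76°, 83.02°), δ = 540.6/3958.8 = 0.136557 rad, θ = 7° → φ = -35.99°, λ = 84.19°.

latitude -35.99°, longitude 84.19°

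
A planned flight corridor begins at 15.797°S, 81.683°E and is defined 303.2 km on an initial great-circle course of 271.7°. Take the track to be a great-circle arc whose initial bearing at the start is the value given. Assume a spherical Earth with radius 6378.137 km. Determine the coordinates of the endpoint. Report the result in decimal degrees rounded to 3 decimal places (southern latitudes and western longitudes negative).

latitude -15.698°, longitude 78.855°

The arc subtends δ = 303.2/6378.137 = 0.047537 rad at the centre.
Start latitude φ₁ = -0.275710 rad; initial bearing θ = 4.742060 rad.
Destination latitude: φ₂ = arcsin( sin φ₁ cos δ + cos φ₁ sin δ cos θ ) = arcsin(-0.270566) = -15.698°.
Δλ = atan2( sin θ sin δ cos φ₁ , cos δ − sin φ₁ sin φ₂ ) = atan2(-0.045705, 0.925214) = -0.049359 rad = -2.828°.
Hence λ₂ = 81.683° + -2.828° = 78.855°.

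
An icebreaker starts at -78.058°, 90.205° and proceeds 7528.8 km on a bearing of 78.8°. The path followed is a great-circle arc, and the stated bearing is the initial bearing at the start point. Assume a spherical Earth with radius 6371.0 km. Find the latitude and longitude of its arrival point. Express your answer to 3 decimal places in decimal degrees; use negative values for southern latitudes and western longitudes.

latitude -19.507°, longitude 164.552°

Central angle δ = d/R = 1.181730 rad.
Start latitude φ₁ = -1.362369 rad; initial bearing θ = 1.375319 rad.
Destination latitude: φ₂ = arcsin( sin φ₁ cos δ + cos φ₁ sin δ cos θ ) = arcsin(-0.333928) = -19.507°.
For the longitude increment, Δλ = atan2( sin θ sin δ cos φ₁, cos δ − sin φ₁ sin φ₂ ) = atan2(0.187811, 0.052624) = 74.347°.
λ₂ = 90.205° + 74.347° = 164.552°.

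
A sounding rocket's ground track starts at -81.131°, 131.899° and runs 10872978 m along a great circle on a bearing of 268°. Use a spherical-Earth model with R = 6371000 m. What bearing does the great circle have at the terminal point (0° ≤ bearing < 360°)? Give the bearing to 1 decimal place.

final bearing 351.1°

δ = 10872978/6371000 = 1.706636 rad (97.7830°).
With φ₁ = -81.131° = -1.416003 rad and θ = 268° = 4.677482 rad:
Destination latitude: φ₂ = arcsin( sin φ₁ cos δ + cos φ₁ sin δ cos θ ) = arcsin(0.128472) = 7.381°.
Δλ = atan2( sin θ sin δ cos φ₁ , cos δ − sin φ₁ sin φ₂ ) = atan2(-0.152662, -0.008486) = -1.626328 rad = -93.182°.
λ₂ = λ₁ + Δλ = 38.717°.
The forward bearing on arrival equals the back-azimuth from the destination plus 180°.
Back-azimuth from P₂ (7.4°, 38.7°) to P₁ (-81.1°, 131.9°), with Δλ' = λ₁ − λ₂ = 93.2°: atan2( sin Δλ' cos φ₁ , cos φ₂ sin φ₁ − sin φ₂ cos φ₁ cos Δλ' ) = 171.1°.
Final bearing = (171.1° + 180°) mod 360° = 351.1°.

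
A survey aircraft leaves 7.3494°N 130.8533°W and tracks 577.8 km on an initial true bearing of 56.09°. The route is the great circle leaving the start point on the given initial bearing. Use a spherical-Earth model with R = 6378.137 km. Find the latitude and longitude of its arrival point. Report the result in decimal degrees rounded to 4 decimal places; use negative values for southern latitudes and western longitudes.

latitude 10.2213°, longitude -126.4779°

Central angle δ = d/R = 0.090591 rad.
Start latitude φ₁ = 0.128271 rad; initial bearing θ = 0.978955 rad.
sin φ₂ = sin φ₁ cos δ + cos φ₁ sin δ cos θ = (0.127920)(0.995899) + (0.991785)(0.090467)(0.557890) = 0.177451
φ₂ = asin(0.177451) = 0.178396 rad = 10.2213°.
Then Δλ = atan2(0.074463, 0.973200) = 0.076365 rad, from sin θ sin δ cos φ₁ over cos δ − sin φ₁ sin φ₂.
λ₂ = -130.8533° + 4.3754° = -126.4779°.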